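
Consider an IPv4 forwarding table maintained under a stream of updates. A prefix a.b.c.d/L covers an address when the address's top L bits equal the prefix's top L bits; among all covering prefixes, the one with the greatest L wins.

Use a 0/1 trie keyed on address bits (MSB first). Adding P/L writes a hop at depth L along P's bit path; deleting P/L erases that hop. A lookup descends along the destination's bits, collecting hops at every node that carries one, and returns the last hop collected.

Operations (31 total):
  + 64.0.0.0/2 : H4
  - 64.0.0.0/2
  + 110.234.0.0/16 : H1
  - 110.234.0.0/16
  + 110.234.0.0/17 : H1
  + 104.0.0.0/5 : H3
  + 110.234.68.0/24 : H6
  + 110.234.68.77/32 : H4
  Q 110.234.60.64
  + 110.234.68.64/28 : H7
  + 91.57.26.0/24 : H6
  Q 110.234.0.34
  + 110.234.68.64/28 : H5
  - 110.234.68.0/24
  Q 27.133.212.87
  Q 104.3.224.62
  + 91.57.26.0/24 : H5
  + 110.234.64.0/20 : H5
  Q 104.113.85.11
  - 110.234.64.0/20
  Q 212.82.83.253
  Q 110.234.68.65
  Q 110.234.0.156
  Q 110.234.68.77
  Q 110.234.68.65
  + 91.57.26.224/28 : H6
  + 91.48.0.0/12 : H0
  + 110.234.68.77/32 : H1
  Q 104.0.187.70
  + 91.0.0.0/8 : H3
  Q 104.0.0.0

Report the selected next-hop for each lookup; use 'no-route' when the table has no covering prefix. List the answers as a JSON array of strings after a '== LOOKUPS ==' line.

Apply in order:
  add 64.0.0.0/2 -> H4 at depth 2
  del 64.0.0.0/2 (clear depth 2)
  add 110.234.0.0/16 -> H1 at depth 16
  del 110.234.0.0/16 (clear depth 16)
  add 110.234.0.0/17 -> H1 at depth 17
  add 104.0.0.0/5 -> H3 at depth 5
  add 110.234.68.0/24 -> H6 at depth 24
  add 110.234.68.77/32 -> H4 at depth 32
  lookup 110.234.60.64: bits 01101110111010100 walk d0:-→d1:-→d2:-→d3:-→d4:-→d5:H3→d6:-→d7:-→d8:-→d9:-→d10:-→d11:-→d12:-→d13:-→d14:-→d15:-→d16:-→d17:H1 -> H1
  add 110.234.68.64/28 -> H7 at depth 28
  add 91.57.26.0/24 -> H6 at depth 24
  lookup 110.234.0.34: bits 01101110111010100 walk d0:-→d1:-→d2:-→d3:-→d4:-→d5:H3→d6:-→d7:-→d8:-→d9:-→d10:-→d11:-→d12:-→d13:-→d14:-→d15:-→d16:-→d17:H1 -> H1
  add 110.234.68.64/28 -> H5 at depth 28
  del 110.234.68.0/24 (clear depth 24)
  lookup 27.133.212.87: bits 0 walk d0:-→d1:- -> no-route
  lookup 104.3.224.62: bits 01101 walk d0:-→d1:-→d2:-→d3:-→d4:-→d5:H3 -> H3
  add 91.57.26.0/24 -> H5 at depth 24
  add 110.234.64.0/20 -> H5 at depth 20
  lookup 104.113.85.11: bits 01101 walk d0:-→d1:-→d2:-→d3:-→d4:-→d5:H3 -> H3
  del 110.234.64.0/20 (clear depth 20)
  lookup 212.82.83.253: bits ε walk d0:- -> no-route
  lookup 110.234.68.65: bits 0110111011101010010001000100 walk d0:-→d1:-→d2:-→d3:-→d4:-→d5:H3→d6:-→d7:-→d8:-→d9:-→d10:-→d11:-→d12:-→d13:-→d14:-→d15:-→d16:-→d17:H1→d18:-→d19:-→d20:-→d21:-→d22:-→d23:-→d24:-→d25:-→d26:-→d27:-→d28:H5 -> H5
  lookup 110.234.0.156: bits 01101110111010100 walk d0:-→d1:-→d2:-→d3:-→d4:-→d5:H3→d6:-→d7:-→d8:-→d9:-→d10:-→d11:-→d12:-→d13:-→d14:-→d15:-→d16:-→d17:H1 -> H1
  lookup 110.234.68.77: bits 01101110111010100100010001001101 walk d0:-→d1:-→d2:-→d3:-→d4:-→d5:H3→d6:-→d7:-→d8:-→d9:-→d10:-→d11:-→d12:-→d13:-→d14:-→d15:-→d16:-→d17:H1→d18:-→d19:-→d20:-→d21:-→d22:-→d23:-→d24:-→d25:-→d26:-→d27:-→d28:H5→d29:-→d30:-→d31:-→d32:H4 -> H4
  lookup 110.234.68.65: bits 0110111011101010010001000100 walk d0:-→d1:-→d2:-→d3:-→d4:-→d5:H3→d6:-→d7:-→d8:-→d9:-→d10:-→d11:-→d12:-→d13:-→d14:-→d15:-→d16:-→d17:H1→d18:-→d19:-→d20:-→d21:-→d22:-→d23:-→d24:-→d25:-→d26:-→d27:-→d28:H5 -> H5
  add 91.57.26.224/28 -> H6 at depth 28
  add 91.48.0.0/12 -> H0 at depth 12
  add 110.234.68.77/32 -> H1 at depth 32
  lookup 104.0.187.70: bits 01101 walk d0:-→d1:-→d2:-→d3:-→d4:-→d5:H3 -> H3
  add 91.0.0.0/8 -> H3 at depth 8
  lookup 104.0.0.0: bits 01101 walk d0:-→d1:-→d2:-→d3:-→d4:-→d5:H3 -> H3

== LOOKUPS ==
["H1","H1","no-route","H3","H3","no-route","H5","H1","H4","H5","H3","H3"]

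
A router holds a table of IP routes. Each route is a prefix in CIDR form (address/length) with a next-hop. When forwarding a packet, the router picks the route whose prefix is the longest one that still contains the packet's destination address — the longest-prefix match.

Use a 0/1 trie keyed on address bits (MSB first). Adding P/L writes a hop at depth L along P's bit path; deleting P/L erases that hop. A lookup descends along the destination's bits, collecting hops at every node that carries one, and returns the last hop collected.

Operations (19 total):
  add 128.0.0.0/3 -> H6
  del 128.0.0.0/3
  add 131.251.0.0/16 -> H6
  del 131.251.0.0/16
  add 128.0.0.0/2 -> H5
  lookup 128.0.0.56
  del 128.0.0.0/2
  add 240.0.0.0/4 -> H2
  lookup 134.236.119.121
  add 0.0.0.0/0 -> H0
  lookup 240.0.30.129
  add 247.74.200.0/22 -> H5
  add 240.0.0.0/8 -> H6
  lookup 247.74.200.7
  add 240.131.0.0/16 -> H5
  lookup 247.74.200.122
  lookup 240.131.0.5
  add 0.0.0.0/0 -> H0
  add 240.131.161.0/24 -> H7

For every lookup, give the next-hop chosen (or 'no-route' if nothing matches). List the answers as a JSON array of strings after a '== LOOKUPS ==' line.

Apply in order:
  + 128.0.0.0/3 (H6) depth=3
  - 128.0.0.0/3 clear@3
  + 131.251.0.0/16 (H6) depth=16
  - 131.251.0.0/16 clear@16
  + 128.0.0.0/2 (H5) depth=2
  lookup 128.0.0.56: bits 100000 walk d0:-→d1:-→d2:H5→d3:-→d4:-→d5:-→d6:- -> H5
  - 128.0.0.0/2 clear@2
  + 240.0.0.0/4 (H2) depth=4
  lookup 134.236.119.121: bits 10000 walk d0:-→d1:-→d2:-→d3:-→d4:-→d5:- -> no-route
  + 0.0.0.0/0 (H0) depth=0
  lookup 240.0.30.129: bits 1111 walk d0:H0→d1:-→d2:-→d3:-→d4:H2 -> H2
  + 247.74.200.0/22 (H5) depth=22
  + 240.0.0.0/8 (H6) depth=8
  lookup 247.74.200.7: bits 1111011101001010110010 walk d0:H0→d1:-→d2:-→d3:-→d4:H2→d5:-→d6:-→d7:-→d8:-→d9:-→d10:-→d11:-→d12:-→d13:-→d14:-→d15:-→d16:-→d17:-→d18:-→d19:-→d20:-→d21:-→d22:H5 -> H5
  + 240.131.0.0/16 (H5) depth=16
  lookup 247.74.200.122: bits 1111011101001010110010 walk d0:H0→d1:-→d2:-→d3:-→d4:H2→d5:-→d6:-→d7:-→d8:-→d9:-→d10:-→d11:-→d12:-→d13:-→d14:-→d15:-→d16:-→d17:-→d18:-→d19:-→d20:-→d21:-→d22:H5 -> H5
  lookup 240.131.0.5: bits 1111000010000011 walk d0:H0→d1:-→d2:-→d3:-→d4:H2→d5:-→d6:-→d7:-→d8:H6→d9:-→d10:-→d11:-→d12:-→d13:-→d14:-→d15:-→d16:H5 -> H5
  + 0.0.0.0/0 (H0) depth=0
  + 240.131.161.0/24 (H7) depth=24

== LOOKUPS ==
["H5","no-route","H2","H5","H5","H5"]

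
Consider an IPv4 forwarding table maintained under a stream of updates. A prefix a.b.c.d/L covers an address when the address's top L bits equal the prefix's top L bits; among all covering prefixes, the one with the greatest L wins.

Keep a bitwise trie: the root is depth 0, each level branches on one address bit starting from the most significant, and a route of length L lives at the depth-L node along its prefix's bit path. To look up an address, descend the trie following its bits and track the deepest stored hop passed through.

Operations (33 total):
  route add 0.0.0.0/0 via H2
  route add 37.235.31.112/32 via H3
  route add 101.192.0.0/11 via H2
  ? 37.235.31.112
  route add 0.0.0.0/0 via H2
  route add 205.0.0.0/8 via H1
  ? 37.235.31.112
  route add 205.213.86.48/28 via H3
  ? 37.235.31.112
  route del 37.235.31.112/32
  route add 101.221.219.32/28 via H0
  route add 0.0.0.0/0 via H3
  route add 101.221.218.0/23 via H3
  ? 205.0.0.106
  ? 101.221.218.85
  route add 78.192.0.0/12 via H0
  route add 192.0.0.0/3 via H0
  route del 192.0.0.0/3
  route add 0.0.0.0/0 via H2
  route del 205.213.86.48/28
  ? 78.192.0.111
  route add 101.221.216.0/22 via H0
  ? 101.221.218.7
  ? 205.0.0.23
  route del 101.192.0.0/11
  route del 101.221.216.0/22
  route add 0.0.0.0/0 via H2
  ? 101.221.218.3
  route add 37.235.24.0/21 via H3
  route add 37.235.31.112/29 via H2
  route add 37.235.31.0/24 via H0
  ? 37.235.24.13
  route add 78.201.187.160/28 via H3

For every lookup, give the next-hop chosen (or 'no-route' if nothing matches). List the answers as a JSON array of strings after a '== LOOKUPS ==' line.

Trace:
  add 0.0.0.0/0 -> H2 at depth 0
  add 37.235.31.112/32 -> H3 at depth 32
  add 101.192.0.0/11 -> H2 at depth 11
  ? 37.235.31.112  path d0:H2→d1:-→d2:-→d3:-→d4:-→d5:-→d6:-→d7:-→d8:-→d9:-→d10:-→d11:-→d12:-→d13:-→d14:-→d15:-→d16:-→d17:-→d18:-→d19:-→d20:-→d21:-→d22:-→d23:-→d24:-→d25:-→d26:-→d27:-→d28:-→d29:-→d30:-→d31:-→d32:H3  best=H3
  add 0.0.0.0/0 -> H2 at depth 0
  add 205.0.0.0/8 -> H1 at depth 8
  ? 37.235.31.112  path d0:H2→d1:-→d2:-→d3:-→d4:-→d5:-→d6:-→d7:-→d8:-→d9:-→d10:-→d11:-→d12:-→d13:-→d14:-→d15:-→d16:-→d17:-→d18:-→d19:-→d20:-→d21:-→d22:-→d23:-→d24:-→d25:-→d26:-→d27:-→d28:-→d29:-→d30:-→d31:-→d32:H3  best=H3
  add 205.213.86.48/28 -> H3 at depth 28
  ? 37.235.31.112  path d0:H2→d1:-→d2:-→d3:-→d4:-→d5:-→d6:-→d7:-→d8:-→d9:-→d10:-→d11:-→d12:-→d13:-→d14:-→d15:-→d16:-→d17:-→d18:-→d19:-→d20:-→d21:-→d22:-→d23:-→d24:-→d25:-→d26:-→d27:-→d28:-→d29:-→d30:-→d31:-→d32:H3  best=H3
  - 37.235.31.112/32 clear@32
  add 101.221.219.32/28 -> H0 at depth 28
  add 0.0.0.0/0 -> H3 at depth 0
  add 101.221.218.0/23 -> H3 at depth 23
  ? 205.0.0.106  path d0:H3→d1:-→d2:-→d3:-→d4:-→d5:-→d6:-→d7:-→d8:H1  best=H1
  ? 101.221.218.85  path d0:H3→d1:-→d2:-→d3:-→d4:-→d5:-→d6:-→d7:-→d8:-→d9:-→d10:-→d11:H2→d12:-→d13:-→d14:-→d15:-→d16:-→d17:-→d18:-→d19:-→d20:-→d21:-→d22:-→d23:H3  best=H3
  add 78.192.0.0/12 -> H0 at depth 12
  add 192.0.0.0/3 -> H0 at depth 3
  - 192.0.0.0/3 clear@3
  add 0.0.0.0/0 -> H2 at depth 0
  - 205.213.86.48/28 clear@28
  ? 78.192.0.111  path d0:H2→d1:-→d2:-→d3:-→d4:-→d5:-→d6:-→d7:-→d8:-→d9:-→d10:-→d11:-→d12:H0  best=H0
  add 101.221.216.0/22 -> H0 at depth 22
  ? 101.221.218.7  path d0:H2→d1:-→d2:-→d3:-→d4:-→d5:-→d6:-→d7:-→d8:-→d9:-→d10:-→d11:H2→d12:-→d13:-→d14:-→d15:-→d16:-→d17:-→d18:-→d19:-→d20:-→d21:-→d22:H0→d23:H3  best=H3
  ? 205.0.0.23  path d0:H2→d1:-→d2:-→d3:-→d4:-→d5:-→d6:-→d7:-→d8:H1  best=H1
  - 101.192.0.0/11 clear@11
  - 101.221.216.0/22 clear@22
  add 0.0.0.0/0 -> H2 at depth 0
  ? 101.221.218.3  path d0:H2→d1:-→d2:-→d3:-→d4:-→d5:-→d6:-→d7:-→d8:-→d9:-→d10:-→d11:-→d12:-→d13:-→d14:-→d15:-→d16:-→d17:-→d18:-→d19:-→d20:-→d21:-→d22:-→d23:H3  best=H3
  add 37.235.24.0/21 -> H3 at depth 21
  add 37.235.31.112/29 -> H2 at depth 29
  add 37.235.31.0/24 -> H0 at depth 24
  ? 37.235.24.13  path d0:H2→d1:-→d2:-→d3:-→d4:-→d5:-→d6:-→d7:-→d8:-→d9:-→d10:-→d11:-→d12:-→d13:-→d14:-→d15:-→d16:-→d17:-→d18:-→d19:-→d20:-→d21:H3  best=H3
  add 78.201.187.160/28 -> H3 at depth 28

== LOOKUPS ==
["H3","H3","H3","H1","H3","H0","H3","H1","H3","H3"]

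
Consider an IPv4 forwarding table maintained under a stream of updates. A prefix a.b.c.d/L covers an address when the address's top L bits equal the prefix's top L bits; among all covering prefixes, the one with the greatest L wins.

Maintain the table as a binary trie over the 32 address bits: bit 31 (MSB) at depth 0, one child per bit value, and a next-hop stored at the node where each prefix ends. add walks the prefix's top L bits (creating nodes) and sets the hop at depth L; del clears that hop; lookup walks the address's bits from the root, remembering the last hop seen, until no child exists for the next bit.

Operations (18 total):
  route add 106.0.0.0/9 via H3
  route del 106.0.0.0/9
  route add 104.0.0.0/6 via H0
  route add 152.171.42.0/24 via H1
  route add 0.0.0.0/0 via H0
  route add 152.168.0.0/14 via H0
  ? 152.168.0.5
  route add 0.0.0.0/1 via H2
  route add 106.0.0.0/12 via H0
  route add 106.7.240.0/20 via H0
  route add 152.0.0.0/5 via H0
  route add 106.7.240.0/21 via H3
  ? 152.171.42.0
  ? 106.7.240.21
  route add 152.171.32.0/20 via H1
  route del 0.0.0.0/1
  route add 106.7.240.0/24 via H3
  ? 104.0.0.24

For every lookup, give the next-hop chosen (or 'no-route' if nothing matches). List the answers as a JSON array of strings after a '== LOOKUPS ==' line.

Process each operation:
  + 106.0.0.0/9 (H3) depth=9
  - 106.0.0.0/9 clear@9
  + 104.0.0.0/6 (H0) depth=6
  + 152.171.42.0/24 (H1) depth=24
  + 0.0.0.0/0 (H0) depth=0
  + 152.168.0.0/14 (H0) depth=14
  lookup 152.168.0.5: bits 10011000101010 walk d0:H0→d1:-→d2:-→d3:-→d4:-→d5:-→d6:-→d7:-→d8:-→d9:-→d10:-→d11:-→d12:-→d13:-→d14:H0 -> H0
  + 0.0.0.0/1 (H2) depth=1
  + 106.0.0.0/12 (H0) depth=12
  + 106.7.240.0/20 (H0) depth=20
  + 152.0.0.0/5 (H0) depth=5
  + 106.7.240.0/21 (H3) depth=21
  lookup 152.171.42.0: bits 100110001010101100101010 walk d0:H0→d1:-→d2:-→d3:-→d4:-→d5:H0→d6:-→d7:-→d8:-→d9:-→d10:-→d11:-→d12:-→d13:-→d14:H0→d15:-→d16:-→d17:-→d18:-→d19:-→d20:-→d21:-→d22:-→d23:-→d24:H1 -> H1
  lookup 106.7.240.21: bits 011010100000011111110 walk d0:H0→d1:H2→d2:-→d3:-→d4:-→d5:-→d6:H0→d7:-→d8:-→d9:-→d10:-→d11:-→d12:H0→d13:-→d14:-→d15:-→d16:-→d17:-→d18:-→d19:-→d20:H0→d21:H3 -> H3
  + 152.171.32.0/20 (H1) depth=20
  - 0.0.0.0/1 clear@1
  + 106.7.240.0/24 (H3) depth=24
  lookup 104.0.0.24: bits 011010 walk d0:H0→d1:-→d2:-→d3:-→d4:-→d5:-→d6:H0 -> H0

== LOOKUPS ==
["H0","H1","H3","H0"]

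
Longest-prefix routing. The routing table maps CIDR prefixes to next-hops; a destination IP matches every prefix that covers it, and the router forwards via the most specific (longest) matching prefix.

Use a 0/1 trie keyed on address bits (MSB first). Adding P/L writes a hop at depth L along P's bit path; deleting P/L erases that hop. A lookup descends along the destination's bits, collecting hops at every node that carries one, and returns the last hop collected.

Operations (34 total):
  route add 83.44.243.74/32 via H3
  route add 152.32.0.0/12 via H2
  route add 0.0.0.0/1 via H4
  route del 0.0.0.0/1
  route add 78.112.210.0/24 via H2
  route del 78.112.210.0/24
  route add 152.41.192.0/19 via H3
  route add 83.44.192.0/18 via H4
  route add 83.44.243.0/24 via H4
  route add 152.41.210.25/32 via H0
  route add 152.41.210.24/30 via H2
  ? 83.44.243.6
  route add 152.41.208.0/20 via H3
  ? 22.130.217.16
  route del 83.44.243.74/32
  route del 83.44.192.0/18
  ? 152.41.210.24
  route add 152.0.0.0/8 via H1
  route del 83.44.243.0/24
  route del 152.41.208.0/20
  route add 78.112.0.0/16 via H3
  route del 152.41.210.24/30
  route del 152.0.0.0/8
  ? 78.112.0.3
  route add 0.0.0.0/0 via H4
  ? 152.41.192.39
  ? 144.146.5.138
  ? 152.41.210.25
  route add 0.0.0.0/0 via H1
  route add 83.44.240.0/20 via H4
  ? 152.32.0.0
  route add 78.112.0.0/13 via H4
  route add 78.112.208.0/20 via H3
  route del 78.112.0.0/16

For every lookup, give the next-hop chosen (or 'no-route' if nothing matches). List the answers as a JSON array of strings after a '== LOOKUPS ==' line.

Apply in order:
  add 83.44.243.74/32 -> H3 at depth 32
  add 152.32.0.0/12 -> H2 at depth 12
  add 0.0.0.0/1 -> H4 at depth 1
  del 0.0.0.0/1 (clear depth 1)
  add 78.112.210.0/24 -> H2 at depth 24
  del 78.112.210.0/24 (clear depth 24)
  add 152.41.192.0/19 -> H3 at depth 19
  add 83.44.192.0/18 -> H4 at depth 18
  add 83.44.243.0/24 -> H4 at depth 24
  add 152.41.210.25/32 -> H0 at depth 32
  add 152.41.210.24/30 -> H2 at depth 30
  lookup 83.44.243.6: bits 0101001100101100111100110 walk d0:-→d1:-→d2:-→d3:-→d4:-→d5:-→d6:-→d7:-→d8:-→d9:-→d10:-→d11:-→d12:-→d13:-→d14:-→d15:-→d16:-→d17:-→d18:H4→d19:-→d20:-→d21:-→d22:-→d23:-→d24:H4→d25:- -> H4
  add 152.41.208.0/20 -> H3 at depth 20
  lookup 22.130.217.16: bits 0 walk d0:-→d1:- -> no-route
  del 83.44.243.74/32 (clear depth 32)
  del 83.44.192.0/18 (clear depth 18)
  lookup 152.41.210.24: bits 1001100000101001110100100001100 walk d0:-→d1:-→d2:-→d3:-→d4:-→d5:-→d6:-→d7:-→d8:-→d9:-→d10:-→d11:-→d12:H2→d13:-→d14:-→d15:-→d16:-→d17:-→d18:-→d19:H3→d20:H3→d21:-→d22:-→d23:-→d24:-→d25:-→d26:-→d27:-→d28:-→d29:-→d30:H2→d31:- -> H2
  add 152.0.0.0/8 -> H1 at depth 8
  del 83.44.243.0/24 (clear depth 24)
  del 152.41.208.0/20 (clear depth 20)
  add 78.112.0.0/16 -> H3 at depth 16
  del 152.41.210.24/30 (clear depth 30)
  del 152.0.0.0/8 (clear depth 8)
  lookup 78.112.0.3: bits 0100111001110000 walk d0:-→d1:-→d2:-→d3:-→d4:-→d5:-→d6:-→d7:-→d8:-→d9:-→d10:-→d11:-→d12:-→d13:-→d14:-→d15:-→d16:H3 -> H3
  add 0.0.0.0/0 -> H4 at depth 0
  lookup 152.41.192.39: bits 1001100000101001110 walk d0:H4→d1:-→d2:-→d3:-→d4:-→d5:-→d6:-→d7:-→d8:-→d9:-→d10:-→d11:-→d12:H2→d13:-→d14:-→d15:-→d16:-→d17:-→d18:-→d19:H3 -> H3
  lookup 144.146.5.138: bits 1001 walk d0:H4→d1:-→d2:-→d3:-→d4:- -> H4
  lookup 152.41.210.25: bits 10011000001010011101001000011001 walk d0:H4→d1:-→d2:-→d3:-→d4:-→d5:-→d6:-→d7:-→d8:-→d9:-→d10:-→d11:-→d12:H2→d13:-→d14:-→d15:-→d16:-→d17:-→d18:-→d19:H3→d20:-→d21:-→d22:-→d23:-→d24:-→d25:-→d26:-→d27:-→d28:-→d29:-→d30:-→d31:-→d32:H0 -> H0
  add 0.0.0.0/0 -> H1 at depth 0
  add 83.44.240.0/20 -> H4 at depth 20
  lookup 152.32.0.0: bits 100110000010 walk d0:H1→d1:-→d2:-→d3:-→d4:-→d5:-→d6:-→d7:-→d8:-→d9:-→d10:-→d11:-→d12:H2 -> H2
  add 78.112.0.0/13 -> H4 at depth 13
  add 78.112.208.0/20 -> H3 at depth 20
  del 78.112.0.0/16 (clear depth 16)

== LOOKUPS ==
["H4","no-route","H2","H3","H3","H4","H0","H2"]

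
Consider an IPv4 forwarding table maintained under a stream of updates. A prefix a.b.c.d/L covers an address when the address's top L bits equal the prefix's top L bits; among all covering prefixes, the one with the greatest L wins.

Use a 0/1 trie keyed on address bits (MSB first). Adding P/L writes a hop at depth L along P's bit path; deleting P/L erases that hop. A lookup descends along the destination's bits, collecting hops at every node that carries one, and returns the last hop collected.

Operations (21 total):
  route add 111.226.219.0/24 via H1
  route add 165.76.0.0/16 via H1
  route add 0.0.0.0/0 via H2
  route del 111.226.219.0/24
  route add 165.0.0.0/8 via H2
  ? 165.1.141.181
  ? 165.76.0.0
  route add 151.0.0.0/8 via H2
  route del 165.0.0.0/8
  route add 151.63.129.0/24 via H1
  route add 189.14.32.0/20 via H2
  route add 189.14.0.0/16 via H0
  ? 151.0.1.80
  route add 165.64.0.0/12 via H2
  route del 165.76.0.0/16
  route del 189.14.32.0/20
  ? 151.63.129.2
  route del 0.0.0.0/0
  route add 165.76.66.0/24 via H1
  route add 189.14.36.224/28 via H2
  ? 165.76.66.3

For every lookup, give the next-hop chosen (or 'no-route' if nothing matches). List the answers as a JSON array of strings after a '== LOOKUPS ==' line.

Trace:
  + 111.226.219.0/24 (H1) depth=24
  + 165.76.0.0/16 (H1) depth=16
  + 0.0.0.0/0 (H2) depth=0
  - 111.226.219.0/24 clear@24
  + 165.0.0.0/8 (H2) depth=8
  ? 165.1.141.181  path d0:H2→d1:-→d2:-→d3:-→d4:-→d5:-→d6:-→d7:-→d8:H2→d9:-  best=H2
  ? 165.76.0.0  path d0:H2→d1:-→d2:-→d3:-→d4:-→d5:-→d6:-→d7:-→d8:H2→d9:-→d10:-→d11:-→d12:-→d13:-→d14:-→d15:-→d16:H1  best=H1
  + 151.0.0.0/8 (H2) depth=8
  - 165.0.0.0/8 clear@8
  + 151.63.129.0/24 (H1) depth=24
  + 189.14.32.0/20 (H2) depth=20
  + 189.14.0.0/16 (H0) depth=16
  ? 151.0.1.80  path d0:H2→d1:-→d2:-→d3:-→d4:-→d5:-→d6:-→d7:-→d8:H2→d9:-→d10:-  best=H2
  + 165.64.0.0/12 (H2) depth=12
  - 165.76.0.0/16 clear@16
  - 189.14.32.0/20 clear@20
  ? 151.63.129.2  path d0:H2→d1:-→d2:-→d3:-→d4:-→d5:-→d6:-→d7:-→d8:H2→d9:-→d10:-→d11:-→d12:-→d13:-→d14:-→d15:-→d16:-→d17:-→d18:-→d19:-→d20:-→d21:-→d22:-→d23:-→d24:H1  best=H1
  - 0.0.0.0/0 clear@0
  + 165.76.66.0/24 (H1) depth=24
  + 189.14.36.224/28 (H2) depth=28
  ? 165.76.66.3  path d0:-→d1:-→d2:-→d3:-→d4:-→d5:-→d6:-→d7:-→d8:-→d9:-→d10:-→d11:-→d12:H2→d13:-→d14:-→d15:-→d16:-→d17:-→d18:-→d19:-→d20:-→d21:-→d22:-→d23:-→d24:H1  best=H1

== LOOKUPS ==
["H2","H1","H2","H1","H1"]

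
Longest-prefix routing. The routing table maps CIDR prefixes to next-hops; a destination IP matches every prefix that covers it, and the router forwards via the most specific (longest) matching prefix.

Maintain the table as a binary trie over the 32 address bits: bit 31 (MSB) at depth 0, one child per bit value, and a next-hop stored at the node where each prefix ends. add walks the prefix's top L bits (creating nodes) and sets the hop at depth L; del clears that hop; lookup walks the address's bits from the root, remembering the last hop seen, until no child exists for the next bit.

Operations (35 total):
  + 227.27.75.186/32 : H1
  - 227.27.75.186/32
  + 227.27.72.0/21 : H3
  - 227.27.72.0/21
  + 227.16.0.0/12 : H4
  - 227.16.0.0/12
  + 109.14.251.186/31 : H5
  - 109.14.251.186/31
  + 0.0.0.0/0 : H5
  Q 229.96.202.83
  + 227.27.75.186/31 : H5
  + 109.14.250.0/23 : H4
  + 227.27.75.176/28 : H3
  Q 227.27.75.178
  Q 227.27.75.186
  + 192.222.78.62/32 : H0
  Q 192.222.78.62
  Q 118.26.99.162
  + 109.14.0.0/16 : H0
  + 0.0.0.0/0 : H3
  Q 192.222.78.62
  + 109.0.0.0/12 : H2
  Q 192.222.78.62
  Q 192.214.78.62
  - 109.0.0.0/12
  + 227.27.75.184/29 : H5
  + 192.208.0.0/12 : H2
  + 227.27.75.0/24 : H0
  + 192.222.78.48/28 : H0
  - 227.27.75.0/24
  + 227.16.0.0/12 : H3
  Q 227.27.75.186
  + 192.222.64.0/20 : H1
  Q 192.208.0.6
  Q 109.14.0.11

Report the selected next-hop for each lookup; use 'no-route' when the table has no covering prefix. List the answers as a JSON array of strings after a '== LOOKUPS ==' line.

Process each operation:
  add 227.27.75.186/32 -> H1 at depth 32
  del 227.27.75.186/32 (clear depth 32)
  add 227.27.72.0/21 -> H3 at depth 21
  del 227.27.72.0/21 (clear depth 21)
  add 227.16.0.0/12 -> H4 at depth 12
  del 227.16.0.0/12 (clear depth 12)
  add 109.14.251.186/31 -> H5 at depth 31
  del 109.14.251.186/31 (clear depth 31)
  add 0.0.0.0/0 -> H5 at depth 0
  Q 229.96.202.83: descend 11100 ; hops seen [H5] ; pick H5
  add 227.27.75.186/31 -> H5 at depth 31
  add 109.14.250.0/23 -> H4 at depth 23
  add 227.27.75.176/28 -> H3 at depth 28
  Q 227.27.75.178: descend 1110001100011011010010111011 ; hops seen [H5,H3] ; pick H3
  Q 227.27.75.186: descend 11100011000110110100101110111010 ; hops seen [H5,H3,H5] ; pick H5
  add 192.222.78.62/32 -> H0 at depth 32
  Q 192.222.78.62: descend 11000000110111100100111000111110 ; hops seen [H5,H0] ; pick H0
  Q 118.26.99.162: descend 011 ; hops seen [H5] ; pick H5
  add 109.14.0.0/16 -> H0 at depth 16
  add 0.0.0.0/0 -> H3 at depth 0
  Q 192.222.78.62: descend 11000000110111100100111000111110 ; hops seen [H3,H0] ; pick H0
  add 109.0.0.0/12 -> H2 at depth 12
  Q 192.222.78.62: descend 11000000110111100100111000111110 ; hops seen [H3,H0] ; pick H0
  Q 192.214.78.62: descend 110000001101 ; hops seen [H3] ; pick H3
  del 109.0.0.0/12 (clear depth 12)
  add 227.27.75.184/29 -> H5 at depth 29
  add 192.208.0.0/12 -> H2 at depth 12
  add 227.27.75.0/24 -> H0 at depth 24
  add 192.222.78.48/28 -> H0 at depth 28
  del 227.27.75.0/24 (clear depth 24)
  add 227.16.0.0/12 -> H3 at depth 12
  Q 227.27.75.186: descend 11100011000110110100101110111010 ; hops seen [H3,H3,H3,H5,H5] ; pick H5
  add 192.222.64.0/20 -> H1 at depth 20
  Q 192.208.0.6: descend 110000001101 ; hops seen [H3,H2] ; pick H2
  Q 109.14.0.11: descend 0110110100001110 ; hops seen [H3,H0] ; pick H0

== LOOKUPS ==
["H5","H3","H5","H0","H5","H0","H0","H3","H5","H2","H0"]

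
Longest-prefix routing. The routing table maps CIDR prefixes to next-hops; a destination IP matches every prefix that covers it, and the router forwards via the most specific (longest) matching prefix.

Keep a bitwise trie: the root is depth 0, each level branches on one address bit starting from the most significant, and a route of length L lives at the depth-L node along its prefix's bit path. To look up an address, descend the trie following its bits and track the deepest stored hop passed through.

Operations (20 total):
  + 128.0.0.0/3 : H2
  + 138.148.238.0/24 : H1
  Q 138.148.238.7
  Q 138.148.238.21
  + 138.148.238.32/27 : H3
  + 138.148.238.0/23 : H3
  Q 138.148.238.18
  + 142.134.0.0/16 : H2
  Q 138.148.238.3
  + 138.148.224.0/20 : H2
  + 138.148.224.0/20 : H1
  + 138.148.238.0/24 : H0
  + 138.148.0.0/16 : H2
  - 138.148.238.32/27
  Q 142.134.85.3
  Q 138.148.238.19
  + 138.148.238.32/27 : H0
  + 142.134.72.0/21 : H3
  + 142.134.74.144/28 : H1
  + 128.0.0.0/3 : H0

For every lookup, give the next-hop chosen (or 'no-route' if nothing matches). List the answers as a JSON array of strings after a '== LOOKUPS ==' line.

Trace:
  add 128.0.0.0/3 -> H2 at depth 3
  add 138.148.238.0/24 -> H1 at depth 24
  ? 138.148.238.7  path d0:-→d1:-→d2:-→d3:H2→d4:-→d5:-→d6:-→d7:-→d8:-→d9:-→d10:-→d11:-→d12:-→d13:-→d14:-→d15:-→d16:-→d17:-→d18:-→d19:-→d20:-→d21:-→d22:-→d23:-→d24:H1  best=H1
  ? 138.148.238.21  path d0:-→d1:-→d2:-→d3:H2→d4:-→d5:-→d6:-→d7:-→d8:-→d9:-→d10:-→d11:-→d12:-→d13:-→d14:-→d15:-→d16:-→d17:-→d18:-→d19:-→d20:-→d21:-→d22:-→d23:-→d24:H1  best=H1
  add 138.148.238.32/27 -> H3 at depth 27
  add 138.148.238.0/23 -> H3 at depth 23
  ? 138.148.238.18  path d0:-→d1:-→d2:-→d3:H2→d4:-→d5:-→d6:-→d7:-→d8:-→d9:-→d10:-→d11:-→d12:-→d13:-→d14:-→d15:-→d16:-→d17:-→d18:-→d19:-→d20:-→d21:-→d22:-→d23:H3→d24:H1→d25:-→d26:-  best=H1
  add 142.134.0.0/16 -> H2 at depth 16
  ? 138.148.238.3  path d0:-→d1:-→d2:-→d3:H2→d4:-→d5:-→d6:-→d7:-→d8:-→d9:-→d10:-→d11:-→d12:-→d13:-→d14:-→d15:-→d16:-→d17:-→d18:-→d19:-→d20:-→d21:-→d22:-→d23:H3→d24:H1→d25:-→d26:-  best=H1
  add 138.148.224.0/20 -> H2 at depth 20
  add 138.148.224.0/20 -> H1 at depth 20
  add 138.148.238.0/24 -> H0 at depth 24
  add 138.148.0.0/16 -> H2 at depth 16
  - 138.148.238.32/27 clear@27
  ? 142.134.85.3  path d0:-→d1:-→d2:-→d3:H2→d4:-→d5:-→d6:-→d7:-→d8:-→d9:-→d10:-→d11:-→d12:-→d13:-→d14:-→d15:-→d16:H2  best=H2
  ? 138.148.238.19  path d0:-→d1:-→d2:-→d3:H2→d4:-→d5:-→d6:-→d7:-→d8:-→d9:-→d10:-→d11:-→d12:-→d13:-→d14:-→d15:-→d16:H2→d17:-→d18:-→d19:-→d20:H1→d21:-→d22:-→d23:H3→d24:H0→d25:-→d26:-  best=H0
  add 138.148.238.32/27 -> H0 at depth 27
  add 142.134.72.0/21 -> H3 at depth 21
  add 142.134.74.144/28 -> H1 at depth 28
  add 128.0.0.0/3 -> H0 at depth 3

== LOOKUPS ==
["H1","H1","H1","H1","H2","H0"]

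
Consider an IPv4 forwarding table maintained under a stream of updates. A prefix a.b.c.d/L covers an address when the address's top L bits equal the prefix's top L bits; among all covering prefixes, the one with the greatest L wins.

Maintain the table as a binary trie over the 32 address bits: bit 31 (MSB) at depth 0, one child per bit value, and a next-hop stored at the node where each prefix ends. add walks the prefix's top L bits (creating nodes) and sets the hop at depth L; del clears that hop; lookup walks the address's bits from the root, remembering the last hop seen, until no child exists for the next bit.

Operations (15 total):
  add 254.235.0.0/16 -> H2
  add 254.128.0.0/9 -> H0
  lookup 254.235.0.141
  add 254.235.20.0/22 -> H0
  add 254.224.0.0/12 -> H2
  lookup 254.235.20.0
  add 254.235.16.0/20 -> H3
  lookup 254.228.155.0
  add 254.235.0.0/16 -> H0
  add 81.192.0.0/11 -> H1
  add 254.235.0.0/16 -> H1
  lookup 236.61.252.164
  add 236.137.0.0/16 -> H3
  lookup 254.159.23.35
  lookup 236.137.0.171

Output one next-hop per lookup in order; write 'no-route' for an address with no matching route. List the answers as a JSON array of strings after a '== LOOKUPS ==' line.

Trace:
  + 254.235.0.0/16 (H2) depth=16
  + 254.128.0.0/9 (H0) depth=9
  ? 254.235.0.141  path d0:-→d1:-→d2:-→d3:-→d4:-→d5:-→d6:-→d7:-→d8:-→d9:H0→d10:-→d11:-→d12:-→d13:-→d14:-→d15:-→d16:H2  best=H2
  + 254.235.20.0/22 (H0) depth=22
  + 254.224.0.0/12 (H2) depth=12
  ? 254.235.20.0  path d0:-→d1:-→d2:-→d3:-→d4:-→d5:-→d6:-→d7:-→d8:-→d9:H0→d10:-→d11:-→d12:H2→d13:-→d14:-→d15:-→d16:H2→d17:-→d18:-→d19:-→d20:-→d21:-→d22:H0  best=H0
  + 254.235.16.0/20 (H3) depth=20
  ? 254.228.155.0  path d0:-→d1:-→d2:-→d3:-→d4:-→d5:-→d6:-→d7:-→d8:-→d9:H0→d10:-→d11:-→d12:H2  best=H2
  + 254.235.0.0/16 (H0) depth=16
  + 81.192.0.0/11 (H1) depth=11
  + 254.235.0.0/16 (H1) depth=16
  ? 236.61.252.164  path d0:-→d1:-→d2:-→d3:-  best=no-route
  + 236.137.0.0/16 (H3) depth=16
  ? 254.159.23.35  path d0:-→d1:-→d2:-→d3:-→d4:-→d5:-→d6:-→d7:-→d8:-→d9:H0  best=H0
  ? 236.137.0.171  path d0:-→d1:-→d2:-→d3:-→d4:-→d5:-→d6:-→d7:-→d8:-→d9:-→d10:-→d11:-→d12:-→d13:-→d14:-→d15:-→d16:H3  best=H3

== LOOKUPS ==
["H2","H0","H2","no-route","H0","H3"]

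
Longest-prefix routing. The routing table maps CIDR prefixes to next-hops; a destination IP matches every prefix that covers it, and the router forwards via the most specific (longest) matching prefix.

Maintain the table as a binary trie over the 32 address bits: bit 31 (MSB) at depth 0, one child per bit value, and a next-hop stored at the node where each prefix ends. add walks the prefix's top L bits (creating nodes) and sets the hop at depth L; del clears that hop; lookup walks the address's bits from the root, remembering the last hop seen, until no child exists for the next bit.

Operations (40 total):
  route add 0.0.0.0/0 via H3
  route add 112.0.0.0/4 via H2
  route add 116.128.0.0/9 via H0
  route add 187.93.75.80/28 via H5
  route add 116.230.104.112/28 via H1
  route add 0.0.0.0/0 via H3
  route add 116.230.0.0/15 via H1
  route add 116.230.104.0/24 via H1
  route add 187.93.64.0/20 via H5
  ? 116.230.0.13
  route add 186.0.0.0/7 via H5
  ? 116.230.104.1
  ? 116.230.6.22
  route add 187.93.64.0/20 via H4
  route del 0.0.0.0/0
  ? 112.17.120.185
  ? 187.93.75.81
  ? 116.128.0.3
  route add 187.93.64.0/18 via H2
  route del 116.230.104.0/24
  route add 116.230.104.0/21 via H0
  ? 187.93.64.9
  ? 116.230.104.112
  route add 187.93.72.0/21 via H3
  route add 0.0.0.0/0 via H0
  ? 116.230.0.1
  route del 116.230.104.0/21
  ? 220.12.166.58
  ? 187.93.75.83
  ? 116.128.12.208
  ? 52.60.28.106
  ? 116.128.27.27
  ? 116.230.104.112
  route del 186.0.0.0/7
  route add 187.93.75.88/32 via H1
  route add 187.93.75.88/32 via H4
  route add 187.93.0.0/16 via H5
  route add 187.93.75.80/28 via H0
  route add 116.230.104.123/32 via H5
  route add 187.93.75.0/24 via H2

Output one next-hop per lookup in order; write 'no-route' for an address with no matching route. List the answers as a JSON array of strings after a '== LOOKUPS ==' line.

Apply in order:
  + 0.0.0.0/0 (H3) depth=0
  + 112.0.0.0/4 (H2) depth=4
  + 116.128.0.0/9 (H0) depth=9
  + 187.93.75.80/28 (H5) depth=28
  + 116.230.104.112/28 (H1) depth=28
  + 0.0.0.0/0 (H3) depth=0
  + 116.230.0.0/15 (H1) depth=15
  + 116.230.104.0/24 (H1) depth=24
  + 187.93.64.0/20 (H5) depth=20
  lookup 116.230.0.13: bits 01110100111001100 walk d0:H3→d1:-→d2:-→d3:-→d4:H2→d5:-→d6:-→d7:-→d8:-→d9:H0→d10:-→d11:-→d12:-→d13:-→d14:-→d15:H1→d16:-→d17:- -> H1
  + 186.0.0.0/7 (H5) depth=7
  lookup 116.230.104.1: bits 0111010011100110011010000 walk d0:H3→d1:-→d2:-→d3:-→d4:H2→d5:-→d6:-→d7:-→d8:-→d9:H0→d10:-→d11:-→d12:-→d13:-→d14:-→d15:H1→d16:-→d17:-→d18:-→d19:-→d20:-→d21:-→d22:-→d23:-→d24:H1→d25:- -> H1
  lookup 116.230.6.22: bits 01110100111001100 walk d0:H3→d1:-→d2:-→d3:-→d4:H2→d5:-→d6:-→d7:-→d8:-→d9:H0→d10:-→d11:-→d12:-→d13:-→d14:-→d15:H1→d16:-→d17:- -> H1
  + 187.93.64.0/20 (H4) depth=20
  - 0.0.0.0/0 clear@0
  lookup 112.17.120.185: bits 01110 walk d0:-→d1:-→d2:-→d3:-→d4:H2→d5:- -> H2
  lookup 187.93.75.81: bits 1011101101011101010010110101 walk d0:-→d1:-→d2:-→d3:-→d4:-→d5:-→d6:-→d7:H5→d8:-→d9:-→d10:-→d11:-→d12:-→d13:-→d14:-→d15:-→d16:-→d17:-→d18:-→d19:-→d20:H4→d21:-→d22:-→d23:-→d24:-→d25:-→d26:-→d27:-→d28:H5 -> H5
  lookup 116.128.0.3: bits 011101001 walk d0:-→d1:-→d2:-→d3:-→d4:H2→d5:-→d6:-→d7:-→d8:-→d9:H0 -> H0
  + 187.93.64.0/18 (H2) depth=18
  - 116.230.104.0/24 clear@24
  + 116.230.104.0/21 (H0) depth=21
  lookup 187.93.64.9: bits 10111011010111010100 walk d0:-→d1:-→d2:-→d3:-→d4:-→d5:-→d6:-→d7:H5→d8:-→d9:-→d10:-→d11:-→d12:-→d13:-→d14:-→d15:-→d16:-→d17:-→d18:H2→d19:-→d20:H4 -> H4
  lookup 116.230.104.112: bits 0111010011100110011010000111 walk d0:-→d1:-→d2:-→d3:-→d4:H2→d5:-→d6:-→d7:-→d8:-→d9:H0→d10:-→d11:-→d12:-→d13:-→d14:-→d15:H1→d16:-→d17:-→d18:-→d19:-→d20:-→d21:H0→d22:-→d23:-→d24:-→d25:-→d26:-→d27:-→d28:H1 -> H1
  + 187.93.72.0/21 (H3) depth=21
  + 0.0.0.0/0 (H0) depth=0
  lookup 116.230.0.1: bits 01110100111001100 walk d0:H0→d1:-→d2:-→d3:-→d4:H2→d5:-→d6:-→d7:-→d8:-→d9:H0→d10:-→d11:-→d12:-→d13:-→d14:-→d15:H1→d16:-→d17:- -> H1
  - 116.230.104.0/21 clear@21
  lookup 220.12.166.58: bits 1 walk d0:H0→d1:- -> H0
  lookup 187.93.75.83: bits 1011101101011101010010110101 walk d0:H0→d1:-→d2:-→d3:-→d4:-→d5:-→d6:-→d7:H5→d8:-→d9:-→d10:-→d11:-→d12:-→d13:-→d14:-→d15:-→d16:-→d17:-→d18:H2→d19:-→d20:H4→d21:H3→d22:-→d23:-→d24:-→d25:-→d26:-→d27:-→d28:H5 -> H5
  lookup 116.128.12.208: bits 011101001 walk d0:H0→d1:-→d2:-→d3:-→d4:H2→d5:-→d6:-→d7:-→d8:-→d9:H0 -> H0
  lookup 52.60.28.106: bits 0 walk d0:H0→d1:- -> H0
  lookup 116.128.27.27: bits 011101001 walk d0:H0→d1:-→d2:-→d3:-→d4:H2→d5:-→d6:-→d7:-→d8:-→d9:H0 -> H0
  lookup 116.230.104.112: bits 0111010011100110011010000111 walk d0:H0→d1:-→d2:-→d3:-→d4:H2→d5:-→d6:-→d7:-→d8:-→d9:H0→d10:-→d11:-→d12:-→d13:-→d14:-→d15:H1→d16:-→d17:-→d18:-→d19:-→d20:-→d21:-→d22:-→d23:-→d24:-→d25:-→d26:-→d27:-→d28:H1 -> H1
  - 186.0.0.0/7 clear@7
  + 187.93.75.88/32 (H1) depth=32
  + 187.93.75.88/32 (H4) depth=32
  + 187.93.0.0/16 (H5) depth=16
  + 187.93.75.80/28 (H0) depth=28
  + 116.230.104.123/32 (H5) depth=32
  + 187.93.75.0/24 (H2) depth=24

== LOOKUPS ==
["H1","H1","H1","H2","H5","H0","H4","H1","H1","H0","H5","H0","H0","H0","H1"]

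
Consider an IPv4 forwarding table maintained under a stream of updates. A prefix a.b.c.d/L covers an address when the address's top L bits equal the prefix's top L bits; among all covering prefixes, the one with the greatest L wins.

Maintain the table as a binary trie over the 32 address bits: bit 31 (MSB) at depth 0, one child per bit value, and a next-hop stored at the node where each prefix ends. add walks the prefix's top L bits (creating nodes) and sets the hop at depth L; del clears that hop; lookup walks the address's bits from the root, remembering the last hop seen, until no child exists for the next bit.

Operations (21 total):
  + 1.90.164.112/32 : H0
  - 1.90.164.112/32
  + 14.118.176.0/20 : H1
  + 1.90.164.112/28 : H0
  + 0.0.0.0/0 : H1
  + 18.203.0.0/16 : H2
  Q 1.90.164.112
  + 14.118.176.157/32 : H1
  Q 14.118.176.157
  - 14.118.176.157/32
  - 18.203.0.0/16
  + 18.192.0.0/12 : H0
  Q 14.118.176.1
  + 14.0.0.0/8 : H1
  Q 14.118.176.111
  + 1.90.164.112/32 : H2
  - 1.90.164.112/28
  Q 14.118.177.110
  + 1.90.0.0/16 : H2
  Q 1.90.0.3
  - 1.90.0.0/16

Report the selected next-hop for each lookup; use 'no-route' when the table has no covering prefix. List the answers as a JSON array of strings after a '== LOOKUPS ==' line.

Process each operation:
  + 1.90.164.112/32 (H0) depth=32
  - 1.90.164.112/32 clear@32
  + 14.118.176.0/20 (H1) depth=20
  + 1.90.164.112/28 (H0) depth=28
  + 0.0.0.0/0 (H1) depth=0
  + 18.203.0.0/16 (H2) depth=16
  Q 1.90.164.112: descend 00000001010110101010010001110000 ; hops seen [H1,H0] ; pick H0
  + 14.118.176.157/32 (H1) depth=32
  Q 14.118.176.157: descend 00001110011101101011000010011101 ; hops seen [H1,H1,H1] ; pick H1
  - 14.118.176.157/32 clear@32
  - 18.203.0.0/16 clear@16
  + 18.192.0.0/12 (H0) depth=12
  Q 14.118.176.1: descend 000011100111011010110000 ; hops seen [H1,H1] ; pick H1
  + 14.0.0.0/8 (H1) depth=8
  Q 14.118.176.111: descend 000011100111011010110000 ; hops seen [H1,H1,H1] ; pick H1
  + 1.90.164.112/32 (H2) depth=32
  - 1.90.164.112/28 clear@28
  Q 14.118.177.110: descend 00001110011101101011000 ; hops seen [H1,H1,H1] ; pick H1
  + 1.90.0.0/16 (H2) depth=16
  Q 1.90.0.3: descend 0000000101011010 ; hops seen [H1,H2] ; pick H2
  - 1.90.0.0/16 clear@16

== LOOKUPS ==
["H0","H1","H1","H1","H1","H2"]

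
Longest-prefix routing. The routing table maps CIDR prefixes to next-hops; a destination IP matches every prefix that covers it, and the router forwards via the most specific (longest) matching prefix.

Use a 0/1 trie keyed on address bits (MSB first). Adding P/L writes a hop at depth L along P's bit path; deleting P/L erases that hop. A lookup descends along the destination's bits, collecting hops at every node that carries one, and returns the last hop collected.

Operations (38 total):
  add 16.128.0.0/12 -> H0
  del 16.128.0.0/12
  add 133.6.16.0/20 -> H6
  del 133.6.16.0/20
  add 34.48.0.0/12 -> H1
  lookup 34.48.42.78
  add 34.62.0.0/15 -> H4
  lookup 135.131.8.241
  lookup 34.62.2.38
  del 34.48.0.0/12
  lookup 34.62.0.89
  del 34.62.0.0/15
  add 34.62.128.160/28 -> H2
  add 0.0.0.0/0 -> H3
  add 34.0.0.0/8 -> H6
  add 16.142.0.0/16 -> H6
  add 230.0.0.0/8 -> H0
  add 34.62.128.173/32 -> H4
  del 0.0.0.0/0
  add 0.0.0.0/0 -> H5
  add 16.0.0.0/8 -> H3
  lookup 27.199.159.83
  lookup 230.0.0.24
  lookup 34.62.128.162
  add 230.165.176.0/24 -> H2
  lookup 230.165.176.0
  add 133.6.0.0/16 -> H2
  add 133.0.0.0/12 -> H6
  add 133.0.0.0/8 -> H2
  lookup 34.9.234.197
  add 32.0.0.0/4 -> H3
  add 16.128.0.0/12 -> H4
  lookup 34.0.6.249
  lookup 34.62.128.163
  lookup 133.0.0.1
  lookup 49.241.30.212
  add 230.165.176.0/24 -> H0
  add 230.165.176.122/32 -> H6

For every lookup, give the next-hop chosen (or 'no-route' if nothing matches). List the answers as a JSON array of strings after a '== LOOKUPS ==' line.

Process each operation:
  + 16.128.0.0/12 (H0) depth=12
  del 16.128.0.0/12 (clear depth 12)
  + 133.6.16.0/20 (H6) depth=20
  del 133.6.16.0/20 (clear depth 20)
  + 34.48.0.0/12 (H1) depth=12
  Q 34.48.42.78: descend 001000100011 ; hops seen [H1] ; pick H1
  + 34.62.0.0/15 (H4) depth=15
  Q 135.131.8.241: descend 100001 ; hops seen [∅] ; pick no-route
  Q 34.62.2.38: descend 001000100011111 ; hops seen [H1,H4] ; pick H4
  del 34.48.0.0/12 (clear depth 12)
  Q 34.62.0.89: descend 001000100011111 ; hops seen [H4] ; pick H4
  del 34.62.0.0/15 (clear depth 15)
  + 34.62.128.160/28 (H2) depth=28
  + 0.0.0.0/0 (H3) depth=0
  + 34.0.0.0/8 (H6) depth=8
  + 16.142.0.0/16 (H6) depth=16
  + 230.0.0.0/8 (H0) depth=8
  + 34.62.128.173/32 (H4) depth=32
  del 0.0.0.0/0 (clear depth 0)
  + 0.0.0.0/0 (H5) depth=0
  + 16.0.0.0/8 (H3) depth=8
  Q 27.199.159.83: descend 0001 ; hops seen [H5] ; pick H5
  Q 230.0.0.24: descend 11100110 ; hops seen [H5,H0] ; pick H0
  Q 34.62.128.162: descend 0010001000111110100000001010 ; hops seen [H5,H6,H2] ; pick H2
  + 230.165.176.0/24 (H2) depth=24
  Q 230.165.176.0: descend 111001101010010110110000 ; hops seen [H5,H0,H2] ; pick H2
  + 133.6.0.0/16 (H2) depth=16
  + 133.0.0.0/12 (H6) depth=12
  + 133.0.0.0/8 (H2) depth=8
  Q 34.9.234.197: descend 0010001000 ; hops seen [H5,H6] ; pick H6
  + 32.0.0.0/4 (H3) depth=4
  + 16.128.0.0/12 (H4) depth=12
  Q 34.0.6.249: descend 0010001000 ; hops seen [H5,H3,H6] ; pick H6
  Q 34.62.128.163: descend 0010001000111110100000001010 ; hops seen [H5,H3,H6,H2] ; pick H2
  Q 133.0.0.1: descend 1000010100000 ; hops seen [H5,H2,H6] ; pick H6
  Q 49.241.30.212: descend 001 ; hops seen [H5] ; pick H5
  + 230.165.176.0/24 (H0) depth=24
  + 230.165.176.122/32 (H6) depth=32

== LOOKUPS ==
["H1","no-route","H4","H4","H5","H0","H2","H2","H6","H6","H2","H6","H5"]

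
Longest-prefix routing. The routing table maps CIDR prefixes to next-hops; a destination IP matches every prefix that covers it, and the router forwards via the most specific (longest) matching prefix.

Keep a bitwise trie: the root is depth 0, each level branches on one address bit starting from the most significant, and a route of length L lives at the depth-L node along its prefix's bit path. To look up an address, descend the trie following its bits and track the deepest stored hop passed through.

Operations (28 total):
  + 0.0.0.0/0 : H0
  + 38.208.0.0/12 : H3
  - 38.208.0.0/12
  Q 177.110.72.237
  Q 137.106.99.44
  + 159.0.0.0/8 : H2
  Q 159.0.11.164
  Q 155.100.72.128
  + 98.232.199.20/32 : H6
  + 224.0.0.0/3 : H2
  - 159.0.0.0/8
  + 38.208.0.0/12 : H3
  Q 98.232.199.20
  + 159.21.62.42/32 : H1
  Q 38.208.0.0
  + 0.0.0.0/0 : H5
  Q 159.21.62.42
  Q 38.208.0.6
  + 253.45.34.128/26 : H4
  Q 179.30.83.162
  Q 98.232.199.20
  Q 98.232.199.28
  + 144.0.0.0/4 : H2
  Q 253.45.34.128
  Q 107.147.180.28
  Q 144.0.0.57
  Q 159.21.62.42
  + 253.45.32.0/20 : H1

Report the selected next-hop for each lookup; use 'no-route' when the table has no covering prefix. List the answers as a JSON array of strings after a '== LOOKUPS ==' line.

Apply in order:
  + 0.0.0.0/0 (H0) depth=0
  + 38.208.0.0/12 (H3) depth=12
  - 38.208.0.0/12 clear@12
  lookup 177.110.72.237: bits ε walk d0:H0 -> H0
  lookup 137.106.99.44: bits ε walk d0:H0 -> H0
  + 159.0.0.0/8 (H2) depth=8
  lookup 159.0.11.164: bits 10011111 walk d0:H0→d1:-→d2:-→d3:-→d4:-→d5:-→d6:-→d7:-→d8:H2 -> H2
  lookup 155.100.72.128: bits 10011 walk d0:H0→d1:-→d2:-→d3:-→d4:-→d5:- -> H0
  + 98.232.199.20/32 (H6) depth=32
  + 224.0.0.0/3 (H2) depth=3
  - 159.0.0.0/8 clear@8
  + 38.208.0.0/12 (H3) depth=12
  lookup 98.232.199.20: bits 01100010111010001100011100010100 walk d0:H0→d1:-→d2:-→d3:-→d4:-→d5:-→d6:-→d7:-→d8:-→d9:-→d10:-→d11:-→d12:-→d13:-→d14:-→d15:-→d16:-→d17:-→d18:-→d19:-→d20:-→d21:-→d22:-→d23:-→d24:-→d25:-→d26:-→d27:-→d28:-→d29:-→d30:-→d31:-→d32:H6 -> H6
  + 159.21.62.42/32 (H1) depth=32
  lookup 38.208.0.0: bits 001001101101 walk d0:H0→d1:-→d2:-→d3:-→d4:-→d5:-→d6:-→d7:-→d8:-→d9:-→d10:-→d11:-→d12:H3 -> H3
  + 0.0.0.0/0 (H5) depth=0
  lookup 159.21.62.42: bits 10011111000101010011111000101010 walk d0:H5→d1:-→d2:-→d3:-→d4:-→d5:-→d6:-→d7:-→d8:-→d9:-→d10:-→d11:-→d12:-→d13:-→d14:-→d15:-→d16:-→d17:-→d18:-→d19:-→d20:-→d21:-→d22:-→d23:-→d24:-→d25:-→d26:-→d27:-→d28:-→d29:-→d30:-→d31:-→d32:H1 -> H1
  lookup 38.208.0.6: bits 001001101101 walk d0:H5→d1:-→d2:-→d3:-→d4:-→d5:-→d6:-→d7:-→d8:-→d9:-→d10:-→d11:-→d12:H3 -> H3
  + 253.45.34.128/26 (H4) depth=26
  lookup 179.30.83.162: bits 10 walk d0:H5→d1:-→d2:- -> H5
  lookup 98.232.199.20: bits 01100010111010001100011100010100 walk d0:H5→d1:-→d2:-→d3:-→d4:-→d5:-→d6:-→d7:-→d8:-→d9:-→d10:-→d11:-→d12:-→d13:-→d14:-→d15:-→d16:-→d17:-→d18:-→d19:-→d20:-→d21:-→d22:-→d23:-→d24:-→d25:-→d26:-→d27:-→d28:-→d29:-→d30:-→d31:-→d32:H6 -> H6
  lookup 98.232.199.28: bits 0110001011101000110001110001 walk d0:H5→d1:-→d2:-→d3:-→d4:-→d5:-→d6:-→d7:-→d8:-→d9:-→d10:-→d11:-→d12:-→d13:-→d14:-→d15:-→d16:-→d17:-→d18:-→d19:-→d20:-→d21:-→d22:-→d23:-→d24:-→d25:-→d26:-→d27:-→d28:- -> H5
  + 144.0.0.0/4 (H2) depth=4
  lookup 253.45.34.128: bits 11111101001011010010001010 walk d0:H5→d1:-→d2:-→d3:H2→d4:-→d5:-→d6:-→d7:-→d8:-→d9:-→d10:-→d11:-→d12:-→d13:-→d14:-→d15:-→d16:-→d17:-→d18:-→d19:-→d20:-→d21:-→d22:-→d23:-→d24:-→d25:-→d26:H4 -> H4
  lookup 107.147.180.28: bits 0110 walk d0:H5→d1:-→d2:-→d3:-→d4:- -> H5
  lookup 144.0.0.57: bits 1001 walk d0:H5→d1:-→d2:-→d3:-→d4:H2 -> H2
  lookup 159.21.62.42: bits 10011111000101010011111000101010 walk d0:H5→d1:-→d2:-→d3:-→d4:H2→d5:-→d6:-→d7:-→d8:-→d9:-→d10:-→d11:-→d12:-→d13:-→d14:-→d15:-→d16:-→d17:-→d18:-→d19:-→d20:-→d21:-→d22:-→d23:-→d24:-→d25:-→d26:-→d27:-→d28:-→d29:-→d30:-→d31:-→d32:H1 -> H1
  + 253.45.32.0/20 (H1) depth=20

== LOOKUPS ==
["H0","H0","H2","H0","H6","H3","H1","H3","H5","H6","H5","H4","H5","H2","H1"]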